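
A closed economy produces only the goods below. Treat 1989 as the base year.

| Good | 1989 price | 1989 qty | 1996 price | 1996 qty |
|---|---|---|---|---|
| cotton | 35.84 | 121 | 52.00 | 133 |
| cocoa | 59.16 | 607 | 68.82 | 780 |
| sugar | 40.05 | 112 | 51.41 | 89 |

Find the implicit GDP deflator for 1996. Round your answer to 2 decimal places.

Nominal GDP 1996 = 52.00·133 + 68.82·780 + 51.41·89 = 65171.09.
Real GDP 1996 (at 1989 prices) = 35.84·133 + 59.16·780 + 40.05·89 = 54475.97.
Deflator = Nominal/Real × 100 = 65171.09/54475.97 × 100 = 119.633.

119.63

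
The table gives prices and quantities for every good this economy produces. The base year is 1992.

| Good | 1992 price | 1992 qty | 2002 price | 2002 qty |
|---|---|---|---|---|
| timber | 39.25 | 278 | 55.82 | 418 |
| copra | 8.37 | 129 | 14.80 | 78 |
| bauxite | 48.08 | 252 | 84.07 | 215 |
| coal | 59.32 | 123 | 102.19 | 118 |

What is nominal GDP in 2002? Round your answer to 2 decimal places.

Nominal GDP 2002 = Σ (p_2002 × q_2002) = 55.82·418 + 14.80·78 + 84.07·215 + 102.19·118 = 54620.63.

54620.63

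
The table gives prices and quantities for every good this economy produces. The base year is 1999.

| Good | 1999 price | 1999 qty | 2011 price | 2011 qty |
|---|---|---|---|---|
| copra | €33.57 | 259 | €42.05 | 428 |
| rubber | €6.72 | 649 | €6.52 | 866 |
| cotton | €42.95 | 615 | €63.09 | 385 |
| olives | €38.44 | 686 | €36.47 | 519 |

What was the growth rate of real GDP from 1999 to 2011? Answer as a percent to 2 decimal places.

Real GDP 1999 = Nominal GDP 1999 = 33.57·259 + 6.72·649 + 42.95·615 + 38.44·686 = 65840.00.
Real GDP 2011 (at 1999 prices) = 33.57·428 + 6.72·866 + 42.95·385 + 38.44·519 = 56673.59.
Real growth = 56673.59/65840.00 − 1 = -0.1392.

-13.92%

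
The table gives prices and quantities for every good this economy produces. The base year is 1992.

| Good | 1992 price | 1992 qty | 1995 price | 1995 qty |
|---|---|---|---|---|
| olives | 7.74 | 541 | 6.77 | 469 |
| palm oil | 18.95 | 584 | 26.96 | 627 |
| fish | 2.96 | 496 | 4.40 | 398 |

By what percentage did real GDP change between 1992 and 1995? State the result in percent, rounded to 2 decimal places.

-0.19%

Real GDP 1992 = Nominal GDP 1992 = 7.74·541 + 18.95·584 + 2.96·496 = 16722.30.
Real GDP 1995 (at 1992 prices) = 7.74·469 + 18.95·627 + 2.96·398 = 16689.79.
Real growth = 16689.79/16722.30 − 1 = -0.0019.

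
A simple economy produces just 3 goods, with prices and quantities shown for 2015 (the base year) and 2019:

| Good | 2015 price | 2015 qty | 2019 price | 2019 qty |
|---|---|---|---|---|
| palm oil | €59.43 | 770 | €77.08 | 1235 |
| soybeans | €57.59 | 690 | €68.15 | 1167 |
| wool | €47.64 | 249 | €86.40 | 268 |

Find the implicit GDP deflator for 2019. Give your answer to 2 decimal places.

Nominal GDP 2019 = 77.08·1235 + 68.15·1167 + 86.40·268 = 197880.05.
Real GDP 2019 (at 2015 prices) = 59.43·1235 + 57.59·1167 + 47.64·268 = 153371.10.
Deflator = Nominal/Real × 100 = 197880.05/153371.10 × 100 = 129.020.

129.02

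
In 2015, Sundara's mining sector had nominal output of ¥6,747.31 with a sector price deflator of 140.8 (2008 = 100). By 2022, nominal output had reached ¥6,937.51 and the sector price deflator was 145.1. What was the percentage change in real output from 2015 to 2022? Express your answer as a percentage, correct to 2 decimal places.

Real output 2015 = 6747.31 / 1.408 = 4792.12.
Real output 2022 = 6937.51 / 1.451 = 4781.19.
Real growth = 4781.19 / 4792.12 − 1 = -0.0023.

-0.23%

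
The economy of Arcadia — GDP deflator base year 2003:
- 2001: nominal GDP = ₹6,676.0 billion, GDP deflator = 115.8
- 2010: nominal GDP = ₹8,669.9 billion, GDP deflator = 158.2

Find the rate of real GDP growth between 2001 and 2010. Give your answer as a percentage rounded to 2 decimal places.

Real GDP 2001 = 6676.0 / 1.158 = 5765.11.
Real GDP 2010 = 8669.9 / 1.582 = 5480.34.
Real growth = 5480.34 / 5765.11 − 1 = -0.0494.

-4.94%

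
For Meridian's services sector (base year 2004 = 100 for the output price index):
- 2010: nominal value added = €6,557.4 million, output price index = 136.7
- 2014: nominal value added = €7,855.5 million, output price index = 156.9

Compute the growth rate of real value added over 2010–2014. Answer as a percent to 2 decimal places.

Deflate each year: 2010 → 6557.4/1.367 = 4796.93; 2014 → 7855.5/1.569 = 5006.69.
So real value added changed by 5006.69/4796.93 − 1 = 0.0437, i.e. 4.37%.

4.37%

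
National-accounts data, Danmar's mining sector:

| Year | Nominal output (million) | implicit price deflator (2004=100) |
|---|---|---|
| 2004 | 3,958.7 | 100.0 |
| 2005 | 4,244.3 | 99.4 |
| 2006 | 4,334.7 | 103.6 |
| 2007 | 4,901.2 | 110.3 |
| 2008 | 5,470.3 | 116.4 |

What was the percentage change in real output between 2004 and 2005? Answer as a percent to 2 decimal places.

7.86%

Real output 2004 = 3958.7/1.000 = 3958.70.
Real output 2005 = 4244.3/0.994 = 4269.92.
Change = 4269.92/3958.70 − 1 = 0.0786.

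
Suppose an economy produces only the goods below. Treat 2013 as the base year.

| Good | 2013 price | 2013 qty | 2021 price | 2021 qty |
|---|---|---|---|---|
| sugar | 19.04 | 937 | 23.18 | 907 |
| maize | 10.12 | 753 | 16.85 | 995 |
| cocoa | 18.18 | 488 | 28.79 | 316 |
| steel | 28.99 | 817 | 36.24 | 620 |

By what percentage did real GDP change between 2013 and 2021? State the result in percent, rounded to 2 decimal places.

Real GDP 2013 = Nominal GDP 2013 = 19.04·937 + 10.12·753 + 18.18·488 + 28.99·817 = 58017.51.
Real GDP 2021 (at 2013 prices) = 19.04·907 + 10.12·995 + 18.18·316 + 28.99·620 = 51057.36.
Real growth = 51057.36/58017.51 − 1 = -0.1200.

-12.00%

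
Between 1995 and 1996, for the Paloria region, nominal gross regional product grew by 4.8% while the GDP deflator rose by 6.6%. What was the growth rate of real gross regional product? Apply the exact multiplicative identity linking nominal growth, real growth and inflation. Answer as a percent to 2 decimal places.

-1.69%

(1 + g_nom) = (1 + g_real)(1 + π), so g_real = 1.0480 / 1.0660 − 1 = -0.01689.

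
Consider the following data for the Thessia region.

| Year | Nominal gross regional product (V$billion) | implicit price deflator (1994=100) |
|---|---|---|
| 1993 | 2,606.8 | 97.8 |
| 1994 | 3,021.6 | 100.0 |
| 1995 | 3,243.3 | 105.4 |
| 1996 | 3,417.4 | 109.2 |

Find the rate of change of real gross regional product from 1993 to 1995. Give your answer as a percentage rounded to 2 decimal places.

Real gross regional product 1993 = 2606.8/0.978 = 2665.44.
Real gross regional product 1995 = 3243.3/1.054 = 3077.13.
Change = 3077.13/2665.44 − 1 = 0.1545.

15.45%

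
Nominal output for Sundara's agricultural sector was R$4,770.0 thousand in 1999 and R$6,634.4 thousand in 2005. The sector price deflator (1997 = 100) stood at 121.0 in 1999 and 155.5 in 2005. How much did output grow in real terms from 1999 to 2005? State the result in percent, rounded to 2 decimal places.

Real output 1999 = 4770.0 / 1.210 = 3942.15.
Real output 2005 = 6634.4 / 1.555 = 4266.50.
Real growth = 4266.50 / 3942.15 − 1 = 0.0823.

8.23%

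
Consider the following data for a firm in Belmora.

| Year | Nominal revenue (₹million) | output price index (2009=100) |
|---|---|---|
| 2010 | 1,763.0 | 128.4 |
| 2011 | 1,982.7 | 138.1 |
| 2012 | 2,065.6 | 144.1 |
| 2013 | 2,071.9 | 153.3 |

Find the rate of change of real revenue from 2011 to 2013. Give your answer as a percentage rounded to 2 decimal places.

Real revenue 2011 = 1982.7/1.381 = 1435.70.
Real revenue 2013 = 2071.9/1.533 = 1351.53.
Change = 1351.53/1435.70 − 1 = -0.0586.

-5.86%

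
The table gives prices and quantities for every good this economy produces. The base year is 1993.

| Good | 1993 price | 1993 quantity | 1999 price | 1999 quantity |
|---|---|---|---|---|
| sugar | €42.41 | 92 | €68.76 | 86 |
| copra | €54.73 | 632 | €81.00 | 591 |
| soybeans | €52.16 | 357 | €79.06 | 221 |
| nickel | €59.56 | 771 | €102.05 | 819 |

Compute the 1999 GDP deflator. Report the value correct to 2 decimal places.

Nominal GDP 1999 = 68.76·86 + 81.00·591 + 79.06·221 + 102.05·819 = 154835.57.
Real GDP 1999 (at 1993 prices) = 42.41·86 + 54.73·591 + 52.16·221 + 59.56·819 = 96299.69.
Deflator = Nominal/Real × 100 = 154835.57/96299.69 × 100 = 160.785.

160.79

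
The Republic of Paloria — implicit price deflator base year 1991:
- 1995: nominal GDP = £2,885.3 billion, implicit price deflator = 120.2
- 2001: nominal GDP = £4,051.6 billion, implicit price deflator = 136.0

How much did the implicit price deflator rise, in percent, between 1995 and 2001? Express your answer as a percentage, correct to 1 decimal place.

Price-level change = 136.0 / 120.2 − 1 = 0.1314.

13.1%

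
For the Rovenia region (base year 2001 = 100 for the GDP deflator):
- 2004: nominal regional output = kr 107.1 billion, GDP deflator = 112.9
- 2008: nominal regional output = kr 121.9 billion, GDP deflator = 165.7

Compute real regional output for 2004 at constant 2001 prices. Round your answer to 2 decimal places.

Real regional output = Nominal / (GDP deflator/100) = 107.1 / 1.129 = 94.86.

kr 94.86 billion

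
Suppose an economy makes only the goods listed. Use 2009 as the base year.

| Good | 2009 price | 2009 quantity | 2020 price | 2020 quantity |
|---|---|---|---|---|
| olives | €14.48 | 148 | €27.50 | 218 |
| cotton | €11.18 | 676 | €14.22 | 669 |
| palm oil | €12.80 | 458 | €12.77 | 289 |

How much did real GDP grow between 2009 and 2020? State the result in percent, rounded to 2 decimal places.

Real GDP 2009 = Nominal GDP 2009 = 14.48·148 + 11.18·676 + 12.80·458 = 15563.12.
Real GDP 2020 (at 2009 prices) = 14.48·218 + 11.18·669 + 12.80·289 = 14335.26.
Real growth = 14335.26/15563.12 − 1 = -0.0789.

-7.89%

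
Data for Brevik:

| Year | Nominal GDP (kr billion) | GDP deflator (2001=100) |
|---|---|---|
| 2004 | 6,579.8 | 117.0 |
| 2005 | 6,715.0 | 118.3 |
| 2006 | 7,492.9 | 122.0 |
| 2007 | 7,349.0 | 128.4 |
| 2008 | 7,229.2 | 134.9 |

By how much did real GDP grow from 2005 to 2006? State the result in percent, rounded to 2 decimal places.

Real GDP 2005 = 6715.0/1.183 = 5676.25.
Real GDP 2006 = 7492.9/1.220 = 6141.72.
Change = 6141.72/5676.25 − 1 = 0.0820.

8.20%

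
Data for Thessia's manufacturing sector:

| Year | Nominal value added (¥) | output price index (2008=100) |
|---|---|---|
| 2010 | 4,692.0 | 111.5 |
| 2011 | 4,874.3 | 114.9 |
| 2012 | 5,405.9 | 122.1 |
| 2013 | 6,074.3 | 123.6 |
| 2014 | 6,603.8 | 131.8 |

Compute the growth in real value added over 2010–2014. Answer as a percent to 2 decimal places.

Real value added 2010 = 4692.0/1.115 = 4208.07.
Real value added 2014 = 6603.8/1.318 = 5010.47.
Change = 5010.47/4208.07 − 1 = 0.1907.

19.07%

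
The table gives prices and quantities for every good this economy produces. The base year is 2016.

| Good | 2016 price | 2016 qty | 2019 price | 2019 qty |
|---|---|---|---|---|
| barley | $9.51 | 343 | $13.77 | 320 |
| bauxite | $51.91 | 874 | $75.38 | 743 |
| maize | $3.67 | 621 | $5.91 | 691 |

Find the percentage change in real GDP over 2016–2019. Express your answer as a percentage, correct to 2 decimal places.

-13.28%

Real GDP 2016 = Nominal GDP 2016 = 9.51·343 + 51.91·874 + 3.67·621 = 50910.34.
Real GDP 2019 (at 2016 prices) = 9.51·320 + 51.91·743 + 3.67·691 = 44148.30.
Real growth = 44148.30/50910.34 − 1 = -0.1328.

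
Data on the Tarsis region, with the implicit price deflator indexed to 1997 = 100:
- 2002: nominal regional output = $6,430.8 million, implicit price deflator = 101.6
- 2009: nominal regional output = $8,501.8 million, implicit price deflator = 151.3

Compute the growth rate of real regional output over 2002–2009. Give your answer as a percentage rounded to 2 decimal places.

-11.22%

Real regional output 2002 = 6430.8 / 1.016 = 6329.53.
Real regional output 2009 = 8501.8 / 1.513 = 5619.17.
Real growth = 5619.17 / 6329.53 − 1 = -0.1122.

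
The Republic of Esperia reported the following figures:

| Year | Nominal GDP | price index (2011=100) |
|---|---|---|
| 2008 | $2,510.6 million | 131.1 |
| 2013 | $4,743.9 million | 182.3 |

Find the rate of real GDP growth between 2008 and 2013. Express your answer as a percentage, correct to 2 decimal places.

Real GDP 2008 = 2510.6 / 1.311 = 1915.03.
Real GDP 2013 = 4743.9 / 1.823 = 2602.25.
Real growth = 2602.25 / 1915.03 − 1 = 0.3589.

35.89%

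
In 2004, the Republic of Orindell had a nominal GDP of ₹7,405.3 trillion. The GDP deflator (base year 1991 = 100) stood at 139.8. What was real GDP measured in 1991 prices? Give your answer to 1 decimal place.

Real GDP = Nominal / (GDP deflator/100) = 7405.3 / 1.398 = 5297.07.

₹5,297.1 trillion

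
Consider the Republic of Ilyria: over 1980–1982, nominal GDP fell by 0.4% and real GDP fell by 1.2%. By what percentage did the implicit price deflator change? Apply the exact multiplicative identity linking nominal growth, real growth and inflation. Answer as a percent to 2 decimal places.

(1 + g_nom) = (1 + g_real)(1 + π), so π = 0.9960 / 0.9880 − 1 = 0.00810.

0.81%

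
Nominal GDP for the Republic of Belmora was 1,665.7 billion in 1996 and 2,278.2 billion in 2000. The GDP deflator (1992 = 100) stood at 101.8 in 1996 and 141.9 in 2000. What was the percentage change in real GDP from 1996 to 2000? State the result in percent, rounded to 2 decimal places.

-1.88%

Real GDP 1996 = 1665.7 / 1.018 = 1636.25.
Real GDP 2000 = 2278.2 / 1.419 = 1605.50.
Real growth = 1605.50 / 1636.25 − 1 = -0.0188.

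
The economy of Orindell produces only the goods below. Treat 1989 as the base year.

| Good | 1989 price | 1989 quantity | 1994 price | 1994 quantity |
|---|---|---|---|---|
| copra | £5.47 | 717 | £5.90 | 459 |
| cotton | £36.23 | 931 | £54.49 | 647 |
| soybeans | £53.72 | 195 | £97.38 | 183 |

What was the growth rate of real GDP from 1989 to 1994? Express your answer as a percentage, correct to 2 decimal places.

Real GDP 1989 = Nominal GDP 1989 = 5.47·717 + 36.23·931 + 53.72·195 = 48127.52.
Real GDP 1994 (at 1989 prices) = 5.47·459 + 36.23·647 + 53.72·183 = 35782.30.
Real growth = 35782.30/48127.52 − 1 = -0.2565.

-25.65%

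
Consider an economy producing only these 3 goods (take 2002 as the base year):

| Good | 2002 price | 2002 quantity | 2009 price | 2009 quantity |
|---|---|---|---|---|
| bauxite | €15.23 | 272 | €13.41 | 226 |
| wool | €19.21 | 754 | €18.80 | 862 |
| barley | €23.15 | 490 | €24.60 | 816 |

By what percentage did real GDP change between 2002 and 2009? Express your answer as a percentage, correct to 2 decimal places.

Real GDP 2002 = Nominal GDP 2002 = 15.23·272 + 19.21·754 + 23.15·490 = 29970.40.
Real GDP 2009 (at 2002 prices) = 15.23·226 + 19.21·862 + 23.15·816 = 38891.40.
Real growth = 38891.40/29970.40 − 1 = 0.2977.

29.77%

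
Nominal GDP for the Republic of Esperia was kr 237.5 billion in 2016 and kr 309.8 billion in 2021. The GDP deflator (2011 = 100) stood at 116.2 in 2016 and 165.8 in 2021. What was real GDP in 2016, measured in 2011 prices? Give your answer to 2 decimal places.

Real GDP = Nominal / (GDP deflator/100) = 237.5 / 1.162 = 204.39.

kr 204.39 billion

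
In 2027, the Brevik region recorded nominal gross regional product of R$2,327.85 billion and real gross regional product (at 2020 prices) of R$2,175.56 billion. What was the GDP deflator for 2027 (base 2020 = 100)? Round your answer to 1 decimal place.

GDP deflator = (Nominal / Real) × 100 = 2327.85 / 2175.56 × 100 = 107.00.

107.0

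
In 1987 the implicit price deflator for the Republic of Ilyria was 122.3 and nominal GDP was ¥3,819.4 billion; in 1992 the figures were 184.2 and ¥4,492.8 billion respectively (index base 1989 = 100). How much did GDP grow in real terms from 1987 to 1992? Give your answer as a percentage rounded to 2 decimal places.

Deflate each year: 1987 → 3819.4/1.223 = 3122.98; 1992 → 4492.8/1.842 = 2439.09.
So real GDP changed by 2439.09/3122.98 − 1 = -0.2190, i.e. -21.90%.

-21.90%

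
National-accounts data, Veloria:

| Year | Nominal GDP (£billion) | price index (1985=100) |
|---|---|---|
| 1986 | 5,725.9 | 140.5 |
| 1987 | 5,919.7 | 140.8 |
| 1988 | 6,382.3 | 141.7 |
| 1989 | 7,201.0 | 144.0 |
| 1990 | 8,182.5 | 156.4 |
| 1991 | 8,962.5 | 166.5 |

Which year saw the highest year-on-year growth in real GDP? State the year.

1989

1987: real = 5919.7/1.408 = 4204.33; growth vs 1986 (4075.37) = 3.16%.
1988: real = 6382.3/1.417 = 4504.09; growth vs 1987 (4204.33) = 7.13%.
1989: real = 7201.0/1.440 = 5000.69; growth vs 1988 (4504.09) = 11.03%.
1990: real = 8182.5/1.564 = 5231.78; growth vs 1989 (5000.69) = 4.62%.
1991: real = 8962.5/1.665 = 5382.88; growth vs 1990 (5231.78) = 2.89%.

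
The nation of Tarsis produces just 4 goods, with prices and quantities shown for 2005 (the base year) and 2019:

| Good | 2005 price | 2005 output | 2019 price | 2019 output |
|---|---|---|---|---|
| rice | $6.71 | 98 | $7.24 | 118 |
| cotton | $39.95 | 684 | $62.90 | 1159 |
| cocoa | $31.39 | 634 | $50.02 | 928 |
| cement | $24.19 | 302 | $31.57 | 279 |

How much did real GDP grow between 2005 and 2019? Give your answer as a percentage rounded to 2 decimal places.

50.34%

Real GDP 2005 = Nominal GDP 2005 = 6.71·98 + 39.95·684 + 31.39·634 + 24.19·302 = 55190.02.
Real GDP 2019 (at 2005 prices) = 6.71·118 + 39.95·1159 + 31.39·928 + 24.19·279 = 82972.76.
Real growth = 82972.76/55190.02 − 1 = 0.5034.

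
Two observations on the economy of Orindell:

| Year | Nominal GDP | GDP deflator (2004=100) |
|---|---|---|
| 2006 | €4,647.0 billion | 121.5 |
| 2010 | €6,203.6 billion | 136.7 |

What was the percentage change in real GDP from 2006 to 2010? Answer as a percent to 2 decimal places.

Deflate each year: 2006 → 4647.0/1.215 = 3824.69; 2010 → 6203.6/1.367 = 4538.11.
So real GDP changed by 4538.11/3824.69 − 1 = 0.1865, i.e. 18.65%.

18.65%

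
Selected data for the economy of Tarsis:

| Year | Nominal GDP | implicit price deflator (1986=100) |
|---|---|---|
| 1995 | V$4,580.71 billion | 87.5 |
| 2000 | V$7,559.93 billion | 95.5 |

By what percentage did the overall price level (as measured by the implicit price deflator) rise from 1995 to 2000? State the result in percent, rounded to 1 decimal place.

Price-level change = 95.5 / 87.5 − 1 = 0.0914.

9.1%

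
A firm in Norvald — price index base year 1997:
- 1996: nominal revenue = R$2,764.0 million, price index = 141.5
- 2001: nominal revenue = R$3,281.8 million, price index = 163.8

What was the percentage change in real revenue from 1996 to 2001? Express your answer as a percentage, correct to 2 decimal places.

Real revenue 1996 = 2764.0 / 1.415 = 1953.36.
Real revenue 2001 = 3281.8 / 1.638 = 2003.54.
Real growth = 2003.54 / 1953.36 − 1 = 0.0257.

2.57%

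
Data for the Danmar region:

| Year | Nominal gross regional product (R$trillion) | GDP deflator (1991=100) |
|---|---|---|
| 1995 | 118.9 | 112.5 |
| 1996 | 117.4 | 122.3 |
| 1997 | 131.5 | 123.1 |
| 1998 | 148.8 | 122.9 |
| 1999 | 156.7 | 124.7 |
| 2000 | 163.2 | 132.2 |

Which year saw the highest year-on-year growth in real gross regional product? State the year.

1996: real = 117.4/1.223 = 95.99; growth vs 1995 (105.69) = -9.18%.
1997: real = 131.5/1.231 = 106.82; growth vs 1996 (95.99) = 11.28%.
1998: real = 148.8/1.229 = 121.07; growth vs 1997 (106.82) = 13.34%.
1999: real = 156.7/1.247 = 125.66; growth vs 1998 (121.07) = 3.79%.
2000: real = 163.2/1.322 = 123.45; growth vs 1999 (125.66) = -1.76%.

1998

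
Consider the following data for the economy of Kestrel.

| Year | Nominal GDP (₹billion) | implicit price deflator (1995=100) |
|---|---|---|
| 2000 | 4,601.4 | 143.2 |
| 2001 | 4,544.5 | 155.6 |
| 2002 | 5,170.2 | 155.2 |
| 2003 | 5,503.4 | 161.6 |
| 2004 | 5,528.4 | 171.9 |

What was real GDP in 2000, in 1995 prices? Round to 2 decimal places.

₹3,213.27 billion

Real GDP 2000 = 4601.4 / 1.432 = 3213.27.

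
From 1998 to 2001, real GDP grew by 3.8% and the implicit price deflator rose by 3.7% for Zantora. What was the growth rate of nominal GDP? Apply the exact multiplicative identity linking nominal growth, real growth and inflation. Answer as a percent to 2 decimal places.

7.64%

(1 + g_nom) = (1 + g_real)(1 + π) = 1.0380 × 1.0370 = 1.07641.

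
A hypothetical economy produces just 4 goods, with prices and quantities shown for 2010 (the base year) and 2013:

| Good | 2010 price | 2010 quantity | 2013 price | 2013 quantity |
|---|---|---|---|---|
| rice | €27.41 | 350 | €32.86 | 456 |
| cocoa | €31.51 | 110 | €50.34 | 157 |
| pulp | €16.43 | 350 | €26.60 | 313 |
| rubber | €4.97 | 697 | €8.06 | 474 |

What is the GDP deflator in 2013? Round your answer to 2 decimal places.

140.45

Nominal GDP 2013 = 32.86·456 + 50.34·157 + 26.60·313 + 8.06·474 = 35033.78.
Real GDP 2013 (at 2010 prices) = 27.41·456 + 31.51·157 + 16.43·313 + 4.97·474 = 24944.40.
Deflator = Nominal/Real × 100 = 35033.78/24944.40 × 100 = 140.447.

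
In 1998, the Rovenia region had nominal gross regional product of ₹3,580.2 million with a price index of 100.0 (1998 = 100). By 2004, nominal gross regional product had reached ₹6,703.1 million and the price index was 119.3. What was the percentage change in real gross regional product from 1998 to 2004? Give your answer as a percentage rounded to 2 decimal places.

56.94%

Deflate each year: 1998 → 3580.2/1.000 = 3580.20; 2004 → 6703.1/1.193 = 5618.69.
So real gross regional product changed by 5618.69/3580.20 − 1 = 0.5694, i.e. 56.94%.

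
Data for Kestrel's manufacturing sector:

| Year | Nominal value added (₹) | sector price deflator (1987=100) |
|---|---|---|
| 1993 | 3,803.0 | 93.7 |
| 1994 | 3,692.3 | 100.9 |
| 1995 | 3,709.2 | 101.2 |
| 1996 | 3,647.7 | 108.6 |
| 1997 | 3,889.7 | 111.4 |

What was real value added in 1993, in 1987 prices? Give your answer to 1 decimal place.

₹4,058.7

Real value added 1993 = 3803.0 / 0.937 = 4058.70.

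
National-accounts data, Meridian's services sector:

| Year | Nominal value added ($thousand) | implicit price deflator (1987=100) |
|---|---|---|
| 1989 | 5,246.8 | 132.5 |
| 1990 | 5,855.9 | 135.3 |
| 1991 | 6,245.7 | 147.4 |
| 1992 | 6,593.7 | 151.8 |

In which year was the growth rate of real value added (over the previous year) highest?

1990: real = 5855.9/1.353 = 4328.09; growth vs 1989 (3959.85) = 9.30%.
1991: real = 6245.7/1.474 = 4237.25; growth vs 1990 (4328.09) = -2.10%.
1992: real = 6593.7/1.518 = 4343.68; growth vs 1991 (4237.25) = 2.51%.

1990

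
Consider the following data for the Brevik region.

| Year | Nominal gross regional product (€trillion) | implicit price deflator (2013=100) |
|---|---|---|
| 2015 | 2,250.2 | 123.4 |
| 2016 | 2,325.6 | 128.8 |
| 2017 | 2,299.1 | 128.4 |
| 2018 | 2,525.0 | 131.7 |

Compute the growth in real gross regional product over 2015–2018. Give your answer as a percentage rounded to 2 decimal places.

Real gross regional product 2015 = 2250.2/1.234 = 1823.50.
Real gross regional product 2018 = 2525.0/1.317 = 1917.24.
Change = 1917.24/1823.50 − 1 = 0.0514.

5.14%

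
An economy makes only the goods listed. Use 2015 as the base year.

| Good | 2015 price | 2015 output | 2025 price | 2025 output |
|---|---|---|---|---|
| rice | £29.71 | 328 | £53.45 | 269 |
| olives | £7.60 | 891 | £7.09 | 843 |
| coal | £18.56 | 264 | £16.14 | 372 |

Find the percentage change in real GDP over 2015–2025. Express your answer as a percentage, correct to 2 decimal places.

Real GDP 2015 = Nominal GDP 2015 = 29.71·328 + 7.60·891 + 18.56·264 = 21416.32.
Real GDP 2025 (at 2015 prices) = 29.71·269 + 7.60·843 + 18.56·372 = 21303.11.
Real growth = 21303.11/21416.32 − 1 = -0.0053.

-0.53%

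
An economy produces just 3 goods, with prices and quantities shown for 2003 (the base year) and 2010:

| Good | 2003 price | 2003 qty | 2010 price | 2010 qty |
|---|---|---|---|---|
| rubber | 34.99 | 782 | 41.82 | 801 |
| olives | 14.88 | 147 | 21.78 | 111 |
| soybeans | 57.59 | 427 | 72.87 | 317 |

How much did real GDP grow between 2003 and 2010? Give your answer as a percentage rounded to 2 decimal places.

Real GDP 2003 = Nominal GDP 2003 = 34.99·782 + 14.88·147 + 57.59·427 = 54140.47.
Real GDP 2010 (at 2003 prices) = 34.99·801 + 14.88·111 + 57.59·317 = 47934.70.
Real growth = 47934.70/54140.47 − 1 = -0.1146.

-11.46%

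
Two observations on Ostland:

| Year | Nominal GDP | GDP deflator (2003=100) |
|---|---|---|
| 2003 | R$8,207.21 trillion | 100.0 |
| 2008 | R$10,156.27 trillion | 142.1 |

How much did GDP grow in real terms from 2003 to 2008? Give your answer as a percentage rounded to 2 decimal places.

Deflate each year: 2003 → 8207.21/1.000 = 8207.21; 2008 → 10156.27/1.421 = 7147.27.
So real GDP changed by 7147.27/8207.21 − 1 = -0.1291, i.e. -12.91%.

-12.91%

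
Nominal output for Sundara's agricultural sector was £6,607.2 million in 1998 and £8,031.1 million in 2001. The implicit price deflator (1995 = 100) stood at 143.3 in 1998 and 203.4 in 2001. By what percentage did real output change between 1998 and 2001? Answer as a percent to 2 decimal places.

-14.36%

Deflate each year: 1998 → 6607.2/1.433 = 4610.75; 2001 → 8031.1/2.034 = 3948.43.
So real output changed by 3948.43/4610.75 − 1 = -0.1436, i.e. -14.36%.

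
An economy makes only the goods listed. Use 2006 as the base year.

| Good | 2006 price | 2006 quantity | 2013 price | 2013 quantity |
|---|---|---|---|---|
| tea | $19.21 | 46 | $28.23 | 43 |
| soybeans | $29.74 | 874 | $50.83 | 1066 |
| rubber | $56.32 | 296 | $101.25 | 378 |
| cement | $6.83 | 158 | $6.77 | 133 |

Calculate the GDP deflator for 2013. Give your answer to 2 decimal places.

172.81

Nominal GDP 2013 = 28.23·43 + 50.83·1066 + 101.25·378 + 6.77·133 = 94571.58.
Real GDP 2013 (at 2006 prices) = 19.21·43 + 29.74·1066 + 56.32·378 + 6.83·133 = 54726.22.
Deflator = Nominal/Real × 100 = 94571.58/54726.22 × 100 = 172.809.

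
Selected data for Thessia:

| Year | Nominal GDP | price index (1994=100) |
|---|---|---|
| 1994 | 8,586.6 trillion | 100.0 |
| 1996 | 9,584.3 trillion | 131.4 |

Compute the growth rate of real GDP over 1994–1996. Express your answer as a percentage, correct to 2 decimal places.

Deflate each year: 1994 → 8586.6/1.000 = 8586.60; 1996 → 9584.3/1.314 = 7293.99.
So real GDP changed by 7293.99/8586.60 − 1 = -0.1505, i.e. -15.05%.

-15.05%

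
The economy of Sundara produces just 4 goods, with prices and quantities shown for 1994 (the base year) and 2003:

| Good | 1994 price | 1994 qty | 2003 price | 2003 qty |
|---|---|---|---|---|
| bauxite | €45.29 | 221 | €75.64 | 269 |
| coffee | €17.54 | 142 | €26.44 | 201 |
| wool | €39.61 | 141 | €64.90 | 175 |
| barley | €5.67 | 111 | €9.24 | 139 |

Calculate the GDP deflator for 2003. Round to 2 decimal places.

163.49

Nominal GDP 2003 = 75.64·269 + 26.44·201 + 64.90·175 + 9.24·139 = 38303.46.
Real GDP 2003 (at 1994 prices) = 45.29·269 + 17.54·201 + 39.61·175 + 5.67·139 = 23428.43.
Deflator = Nominal/Real × 100 = 38303.46/23428.43 × 100 = 163.491.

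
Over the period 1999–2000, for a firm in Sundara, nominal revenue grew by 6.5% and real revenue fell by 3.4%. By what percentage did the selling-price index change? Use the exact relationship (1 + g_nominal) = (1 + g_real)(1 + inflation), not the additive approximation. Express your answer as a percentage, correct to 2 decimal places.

(1 + g_nom) = (1 + g_real)(1 + π), so π = 1.0650 / 0.9660 − 1 = 0.10248.

10.25%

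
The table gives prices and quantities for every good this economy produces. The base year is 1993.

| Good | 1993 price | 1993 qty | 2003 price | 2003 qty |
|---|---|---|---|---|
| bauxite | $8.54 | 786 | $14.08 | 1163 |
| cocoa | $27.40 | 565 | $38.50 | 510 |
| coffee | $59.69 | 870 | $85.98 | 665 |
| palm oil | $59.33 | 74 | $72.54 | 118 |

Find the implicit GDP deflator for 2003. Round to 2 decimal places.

144.12

Nominal GDP 2003 = 14.08·1163 + 38.50·510 + 85.98·665 + 72.54·118 = 101746.46.
Real GDP 2003 (at 1993 prices) = 8.54·1163 + 27.40·510 + 59.69·665 + 59.33·118 = 70600.81.
Deflator = Nominal/Real × 100 = 101746.46/70600.81 × 100 = 144.115.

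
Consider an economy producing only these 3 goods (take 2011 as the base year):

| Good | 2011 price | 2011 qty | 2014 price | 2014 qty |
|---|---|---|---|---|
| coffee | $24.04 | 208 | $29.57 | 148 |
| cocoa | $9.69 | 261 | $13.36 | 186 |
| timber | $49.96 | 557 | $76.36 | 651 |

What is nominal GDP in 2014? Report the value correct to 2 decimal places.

$56571.68

Nominal GDP 2014 = Σ (p_2014 × q_2014) = 29.57·148 + 13.36·186 + 76.36·651 = 56571.68.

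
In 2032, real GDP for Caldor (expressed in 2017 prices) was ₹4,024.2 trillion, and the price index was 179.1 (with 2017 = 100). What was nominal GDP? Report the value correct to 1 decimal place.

Nominal GDP = Real × (price index/100) = 4024.2 × 1.791 = 7207.34.

₹7,207.3 trillion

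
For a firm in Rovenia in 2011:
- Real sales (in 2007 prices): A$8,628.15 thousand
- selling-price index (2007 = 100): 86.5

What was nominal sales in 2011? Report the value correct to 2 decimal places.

A$7,463.35 thousand

Nominal sales = Real × (selling-price index/100) = 8628.15 × 0.865 = 7463.35.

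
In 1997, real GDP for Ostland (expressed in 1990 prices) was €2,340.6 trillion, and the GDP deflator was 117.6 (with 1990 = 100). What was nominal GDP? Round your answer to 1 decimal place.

Nominal GDP = Real × (GDP deflator/100) = 2340.6 × 1.176 = 2752.55.

€2,752.5 trillion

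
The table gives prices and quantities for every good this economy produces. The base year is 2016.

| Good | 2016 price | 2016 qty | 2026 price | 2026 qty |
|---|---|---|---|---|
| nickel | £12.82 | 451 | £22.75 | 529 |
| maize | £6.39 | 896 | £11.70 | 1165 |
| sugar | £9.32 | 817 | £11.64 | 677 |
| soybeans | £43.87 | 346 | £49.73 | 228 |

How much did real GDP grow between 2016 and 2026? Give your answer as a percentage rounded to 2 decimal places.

-10.97%

Real GDP 2016 = Nominal GDP 2016 = 12.82·451 + 6.39·896 + 9.32·817 + 43.87·346 = 34300.72.
Real GDP 2026 (at 2016 prices) = 12.82·529 + 6.39·1165 + 9.32·677 + 43.87·228 = 30538.13.
Real growth = 30538.13/34300.72 − 1 = -0.1097.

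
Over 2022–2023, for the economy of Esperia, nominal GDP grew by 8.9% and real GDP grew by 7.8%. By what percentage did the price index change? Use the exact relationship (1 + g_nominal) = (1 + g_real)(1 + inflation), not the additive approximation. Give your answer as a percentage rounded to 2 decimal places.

(1 + g_nom) = (1 + g_real)(1 + π), so π = 1.0890 / 1.0780 − 1 = 0.01020.

1.02%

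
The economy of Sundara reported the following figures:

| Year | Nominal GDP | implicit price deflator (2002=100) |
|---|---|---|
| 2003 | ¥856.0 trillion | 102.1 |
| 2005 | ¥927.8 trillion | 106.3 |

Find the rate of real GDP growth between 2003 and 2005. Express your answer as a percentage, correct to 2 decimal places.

Deflate each year: 2003 → 856.0/1.021 = 838.39; 2005 → 927.8/1.063 = 872.81.
So real GDP changed by 872.81/838.39 − 1 = 0.0411, i.e. 4.11%.

4.11%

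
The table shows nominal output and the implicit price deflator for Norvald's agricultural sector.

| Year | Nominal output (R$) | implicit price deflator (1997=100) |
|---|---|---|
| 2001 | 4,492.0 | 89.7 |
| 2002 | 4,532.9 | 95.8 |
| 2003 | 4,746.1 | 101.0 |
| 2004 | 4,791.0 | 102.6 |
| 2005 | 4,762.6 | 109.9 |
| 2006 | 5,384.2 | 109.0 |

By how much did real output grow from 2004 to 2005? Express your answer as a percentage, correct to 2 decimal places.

Real output 2004 = 4791.0/1.026 = 4669.59.
Real output 2005 = 4762.6/1.099 = 4333.58.
Change = 4333.58/4669.59 − 1 = -0.0720.

-7.20%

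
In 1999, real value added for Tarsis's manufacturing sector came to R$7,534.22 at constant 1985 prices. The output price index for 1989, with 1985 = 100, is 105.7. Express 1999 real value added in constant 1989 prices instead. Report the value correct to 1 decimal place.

R$7,963.7

Real value added in 1989 prices = Real value added in 1985 prices × (P_1989/P_1985) = 7534.22 × 1.057 = 7963.67.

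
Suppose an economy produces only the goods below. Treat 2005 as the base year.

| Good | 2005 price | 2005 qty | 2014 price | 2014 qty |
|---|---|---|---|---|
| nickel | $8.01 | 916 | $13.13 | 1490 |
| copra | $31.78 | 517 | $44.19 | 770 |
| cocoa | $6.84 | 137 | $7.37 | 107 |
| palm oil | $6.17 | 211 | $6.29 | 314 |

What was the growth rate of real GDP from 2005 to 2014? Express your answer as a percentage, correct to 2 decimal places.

50.25%

Real GDP 2005 = Nominal GDP 2005 = 8.01·916 + 31.78·517 + 6.84·137 + 6.17·211 = 26006.37.
Real GDP 2014 (at 2005 prices) = 8.01·1490 + 31.78·770 + 6.84·107 + 6.17·314 = 39074.76.
Real growth = 39074.76/26006.37 − 1 = 0.5025.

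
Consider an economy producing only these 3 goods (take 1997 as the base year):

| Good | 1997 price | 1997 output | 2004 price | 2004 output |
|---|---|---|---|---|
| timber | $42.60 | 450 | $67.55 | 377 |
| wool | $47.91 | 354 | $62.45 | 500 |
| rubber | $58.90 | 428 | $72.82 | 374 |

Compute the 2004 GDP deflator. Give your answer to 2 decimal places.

135.27

Nominal GDP 2004 = 67.55·377 + 62.45·500 + 72.82·374 = 83926.03.
Real GDP 2004 (at 1997 prices) = 42.60·377 + 47.91·500 + 58.90·374 = 62043.80.
Deflator = Nominal/Real × 100 = 83926.03/62043.80 × 100 = 135.269.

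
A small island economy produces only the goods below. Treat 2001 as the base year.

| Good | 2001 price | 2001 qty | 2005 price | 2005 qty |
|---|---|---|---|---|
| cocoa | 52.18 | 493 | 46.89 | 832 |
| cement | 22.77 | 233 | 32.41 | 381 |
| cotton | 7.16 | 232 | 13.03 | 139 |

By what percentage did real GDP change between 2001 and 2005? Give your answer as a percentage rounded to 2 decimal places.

62.38%

Real GDP 2001 = Nominal GDP 2001 = 52.18·493 + 22.77·233 + 7.16·232 = 32691.27.
Real GDP 2005 (at 2001 prices) = 52.18·832 + 22.77·381 + 7.16·139 = 53084.37.
Real growth = 53084.37/32691.27 − 1 = 0.6238.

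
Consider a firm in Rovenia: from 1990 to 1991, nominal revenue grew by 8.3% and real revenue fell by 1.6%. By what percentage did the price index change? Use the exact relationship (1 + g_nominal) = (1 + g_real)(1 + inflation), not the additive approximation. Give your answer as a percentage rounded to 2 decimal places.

10.06%

(1 + g_nom) = (1 + g_real)(1 + π), so π = 1.0830 / 0.9840 − 1 = 0.10061.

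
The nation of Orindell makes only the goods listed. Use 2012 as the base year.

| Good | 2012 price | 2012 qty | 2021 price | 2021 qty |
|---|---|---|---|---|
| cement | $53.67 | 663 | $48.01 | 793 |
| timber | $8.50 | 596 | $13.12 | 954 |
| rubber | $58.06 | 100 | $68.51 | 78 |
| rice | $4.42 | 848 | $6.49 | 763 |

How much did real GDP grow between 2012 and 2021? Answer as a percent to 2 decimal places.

Real GDP 2012 = Nominal GDP 2012 = 53.67·663 + 8.50·596 + 58.06·100 + 4.42·848 = 50203.37.
Real GDP 2021 (at 2012 prices) = 53.67·793 + 8.50·954 + 58.06·78 + 4.42·763 = 58570.45.
Real growth = 58570.45/50203.37 − 1 = 0.1667.

16.67%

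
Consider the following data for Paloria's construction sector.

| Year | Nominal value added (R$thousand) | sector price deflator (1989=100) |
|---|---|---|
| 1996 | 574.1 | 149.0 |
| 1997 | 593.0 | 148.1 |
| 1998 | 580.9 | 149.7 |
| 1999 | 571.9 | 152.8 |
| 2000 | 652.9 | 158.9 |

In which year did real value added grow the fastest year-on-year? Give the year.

1997: real = 593.0/1.481 = 400.41; growth vs 1996 (385.30) = 3.92%.
1998: real = 580.9/1.497 = 388.04; growth vs 1997 (400.41) = -3.09%.
1999: real = 571.9/1.528 = 374.28; growth vs 1998 (388.04) = -3.55%.
2000: real = 652.9/1.589 = 410.89; growth vs 1999 (374.28) = 9.78%.

2000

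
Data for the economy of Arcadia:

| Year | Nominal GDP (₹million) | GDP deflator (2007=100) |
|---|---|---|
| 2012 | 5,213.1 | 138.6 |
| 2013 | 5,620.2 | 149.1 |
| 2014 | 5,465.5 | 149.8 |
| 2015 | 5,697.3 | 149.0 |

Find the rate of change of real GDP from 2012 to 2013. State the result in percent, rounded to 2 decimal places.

0.22%

Real GDP 2012 = 5213.1/1.386 = 3761.26.
Real GDP 2013 = 5620.2/1.491 = 3769.42.
Change = 3769.42/3761.26 − 1 = 0.0022.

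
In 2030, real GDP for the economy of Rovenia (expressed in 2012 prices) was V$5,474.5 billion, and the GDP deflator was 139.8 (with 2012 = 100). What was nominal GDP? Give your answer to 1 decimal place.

Nominal GDP = Real × (GDP deflator/100) = 5474.5 × 1.398 = 7653.35.

V$7,653.4 billion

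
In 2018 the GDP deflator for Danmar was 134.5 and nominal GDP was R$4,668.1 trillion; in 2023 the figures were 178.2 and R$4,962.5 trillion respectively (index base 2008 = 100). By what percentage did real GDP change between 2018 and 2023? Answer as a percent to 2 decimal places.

Real GDP 2018 = 4668.1 / 1.345 = 3470.71.
Real GDP 2023 = 4962.5 / 1.782 = 2784.79.
Real growth = 2784.79 / 3470.71 − 1 = -0.1976.

-19.76%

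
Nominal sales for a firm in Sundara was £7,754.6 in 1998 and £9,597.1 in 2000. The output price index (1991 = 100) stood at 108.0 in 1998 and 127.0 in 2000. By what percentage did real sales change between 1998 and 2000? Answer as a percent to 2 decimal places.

5.24%

Deflate each year: 1998 → 7754.6/1.080 = 7180.19; 2000 → 9597.1/1.270 = 7556.77.
So real sales changed by 7556.77/7180.19 − 1 = 0.0524, i.e. 5.24%.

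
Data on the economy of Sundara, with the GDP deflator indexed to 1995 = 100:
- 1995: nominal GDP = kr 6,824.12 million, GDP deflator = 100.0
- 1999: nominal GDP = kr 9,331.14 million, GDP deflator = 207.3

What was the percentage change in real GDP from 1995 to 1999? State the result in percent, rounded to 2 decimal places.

-34.04%

Deflate each year: 1995 → 6824.12/1.000 = 6824.12; 1999 → 9331.14/2.073 = 4501.27.
So real GDP changed by 4501.27/6824.12 − 1 = -0.3404, i.e. -34.04%.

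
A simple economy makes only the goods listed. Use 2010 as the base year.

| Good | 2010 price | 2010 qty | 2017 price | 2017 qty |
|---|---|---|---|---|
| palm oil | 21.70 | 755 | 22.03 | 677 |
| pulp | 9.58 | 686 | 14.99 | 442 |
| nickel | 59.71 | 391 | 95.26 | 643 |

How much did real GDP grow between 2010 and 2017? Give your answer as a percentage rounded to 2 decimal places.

23.79%

Real GDP 2010 = Nominal GDP 2010 = 21.70·755 + 9.58·686 + 59.71·391 = 46301.99.
Real GDP 2017 (at 2010 prices) = 21.70·677 + 9.58·442 + 59.71·643 = 57318.79.
Real growth = 57318.79/46301.99 − 1 = 0.2379.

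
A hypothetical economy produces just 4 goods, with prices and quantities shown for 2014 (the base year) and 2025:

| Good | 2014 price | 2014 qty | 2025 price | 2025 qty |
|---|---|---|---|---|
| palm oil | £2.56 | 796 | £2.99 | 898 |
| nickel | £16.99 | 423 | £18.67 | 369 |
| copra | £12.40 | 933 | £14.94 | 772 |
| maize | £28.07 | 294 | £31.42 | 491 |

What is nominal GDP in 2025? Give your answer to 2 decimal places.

£36535.15

Nominal GDP 2025 = Σ (p_2025 × q_2025) = 2.99·898 + 18.67·369 + 14.94·772 + 31.42·491 = 36535.15.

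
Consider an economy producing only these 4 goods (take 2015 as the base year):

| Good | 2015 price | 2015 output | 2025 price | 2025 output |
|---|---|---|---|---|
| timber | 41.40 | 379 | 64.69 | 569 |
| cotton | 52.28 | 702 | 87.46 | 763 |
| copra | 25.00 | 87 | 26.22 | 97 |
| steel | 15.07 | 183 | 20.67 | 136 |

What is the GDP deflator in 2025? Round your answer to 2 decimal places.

Nominal GDP 2025 = 64.69·569 + 87.46·763 + 26.22·97 + 20.67·136 = 108895.05.
Real GDP 2025 (at 2015 prices) = 41.40·569 + 52.28·763 + 25.00·97 + 15.07·136 = 67920.76.
Deflator = Nominal/Real × 100 = 108895.05/67920.76 × 100 = 160.327.

160.33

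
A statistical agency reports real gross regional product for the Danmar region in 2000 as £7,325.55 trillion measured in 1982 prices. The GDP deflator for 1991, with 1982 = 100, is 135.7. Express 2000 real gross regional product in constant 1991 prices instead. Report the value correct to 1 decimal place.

Real gross regional product in 1991 prices = Real gross regional product in 1982 prices × (P_1991/P_1982) = 7325.55 × 1.357 = 9940.77.

£9,940.8 trillion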